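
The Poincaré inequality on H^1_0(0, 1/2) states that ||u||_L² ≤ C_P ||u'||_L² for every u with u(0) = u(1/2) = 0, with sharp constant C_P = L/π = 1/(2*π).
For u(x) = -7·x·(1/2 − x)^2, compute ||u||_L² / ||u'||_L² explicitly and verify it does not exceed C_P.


||u||_L² / ||u'||_L² = sqrt(14)/28 < C_P = 1/(2*π).

u(x) = -7·x·(1/2 − x)^2, so u'(x) = -21*x^2 + 14*x - 7/4.
u(x) = -7·x·(1/2 − x)^2 vanishes at x = 0 and x = 1/2, so u ∈ H^1_0(0, 1/2). Differentiate via the product rule and integrate the resulting polynomials term by term.
  ∫_0^1/2 u² dx = ∫_0^1/2 (49*x^6 - 98*x^5 + 147*x^4/2 - 49*x^3/2 + 49*x^2/16) dx. Term by term:
    ∫_0^1/2 49*x^6 dx = 7/128;  ∫_0^1/2 -98*x^5 dx = -49/192;  ∫_0^1/2 147*x^4/2 dx = 147/320;
    ∫_0^1/2 -49*x^3/2 dx = -49/128;  ∫_0^1/2 49*x^2/16 dx = 49/384.
  Sum: 7/128 − 49/192 + 147/320 − 49/128 + 49/384 = 7/1920.
  ∫_0^1/2 (u')² dx = ∫_0^1/2 (441*x^4 - 588*x^3 + 539*x^2/2 - 49*x + 49/16) dx. Term by term:
    ∫_0^1/2 441*x^4 dx = 441/160;  ∫_0^1/2 -588*x^3 dx = -147/16;  ∫_0^1/2 539*x^2/2 dx = 539/48;
    ∫_0^1/2 -49*x dx = -49/8;  ∫_0^1/2 49/16 dx = 49/32.
  Sum: 441/160 − 147/16 + 539/48 − 49/8 + 49/32 = 49/240.
∫_0^1/2 u² dx = 7/1920, so ||u||_L² = sqrt(210)/240.
∫_0^1/2 (u')² dx = 49/240, so ||u'||_L² = 7*sqrt(15)/60.
Ratio ||u||_L² / ||u'||_L² = sqrt(14)/28.
Sharp Poincaré constant on H^1_0(0, 1/2) is C_P = L/π = 1/(2*π), achieved by sin(2*π·x).
A polynomial bump cannot attain the sharp Poincaré constant (only the first sine eigenfunction does), so the ratio is strictly less than C_P, consistent with ||u||_L² ≤ C_P ||u'||_L².


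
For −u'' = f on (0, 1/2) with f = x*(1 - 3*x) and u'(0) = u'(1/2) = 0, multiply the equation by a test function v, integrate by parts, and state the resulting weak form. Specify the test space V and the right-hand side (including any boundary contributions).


V = H^1(0, 1/2) (no boundary constraint on v; u is determined up to an additive constant); weak form: ∫_0^1/2 u'v' dx = ∫_0^1/2 (x*(1 - 3*x)) v dx for all v ∈ V.

Multiply both sides by a test function v and integrate from 0 to 1/2:
  ∫_0^1/2 −u''(x) v(x) dx = ∫_0^1/2 f(x) v(x) dx.
Integrate the LHS by parts once:
  ∫_0^1/2 −u'' v dx = −[u'(x) v(x)]_0^1/2 + ∫_0^1/2 u'(x) v'(x) dx.
Thus ∫_0^1/2 u'(x) v'(x) dx = ∫_0^1/2 f(x) v(x) dx + [u'(x) v(x)]_0^1/2.
Choose V so that boundary terms are either known or forced to vanish.
u has homogeneous Neumann: u'(0) = u'(1/2) = 0. So [u' v]_0^1/2 = 0·v(1/2) − 0·v(0) = 0 for any v; take V = H^1(0, 1/2).
Weak formulation: find u (satisfying any essential BC) such that ∫_0^1/2 u'(x) v'(x) dx = ∫_0^1/2 f v dx for all v ∈ V (homogeneous Neumann, so boundary terms vanish).
Substituting f(x) = x*(1 - 3*x), the right-hand side is ∫_0^1/2 (x*(1 - 3*x)) v dx.
Compatibility check (pure Neumann): taking v ≡ 1 ∈ V gives 0 = ∫_0^1/2 f dx + (0) − (0), i.e. ∫_0^1/2 f dx must equal u'(0) − u'(1/2) = 0. Indeed ∫_0^1/2 (x*(1 - 3*x)) dx = 0, so the data are compatible. The solution is then unique only up to an additive constant (fix it e.g. by requiring ∫_0^1/2 u dx = 0).


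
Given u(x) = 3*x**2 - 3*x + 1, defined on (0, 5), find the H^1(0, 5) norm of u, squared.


||u||_{H^1}^2 = 8925/2

The H^1 norm (squared) on an interval (0, L) is
  ||u||_{H^1}^2 = ∫_0^L u(x)^2 dx + ∫_0^L u'(x)^2 dx.
Compute u'(x) = 6*x - 3.
Then u(x)^2 = 9*x**4 - 18*x**3 + 15*x**2 - 6*x + 1 and u'(x)^2 = 36*x**2 - 36*x + 9.
Integrate each monomial from 0 to 5 using ∫_0^5 c·x^n dx = c·5^(n+1)/(n+1):
  ∫_0^5 u(x)^2 dx = ∫_0^5 (9*x^4 - 18*x^3 + 15*x^2 - 6*x + 1) dx. Term by term:
    ∫_0^5 9*x^4 dx = 5625;  ∫_0^5 -18*x^3 dx = -5625/2;  ∫_0^5 15*x^2 dx = 625;
    ∫_0^5 -6*x dx = -75;  ∫_0^5 1 dx = 5.
  Sum: 5625 − 5625/2 + 625 − 75 + 5 = 6735/2.
  ∫_0^5 u'(x)^2 dx = ∫_0^5 (36*x^2 - 36*x + 9) dx. Term by term:
    ∫_0^5 36*x^2 dx = 1500;  ∫_0^5 -36*x dx = -450;  ∫_0^5 9 dx = 45.
  Sum: 1500 − 450 + 45 = 1095.
Adding: ||u||_{H^1}^2 = 6735/2 + 1095 = 8925/2.


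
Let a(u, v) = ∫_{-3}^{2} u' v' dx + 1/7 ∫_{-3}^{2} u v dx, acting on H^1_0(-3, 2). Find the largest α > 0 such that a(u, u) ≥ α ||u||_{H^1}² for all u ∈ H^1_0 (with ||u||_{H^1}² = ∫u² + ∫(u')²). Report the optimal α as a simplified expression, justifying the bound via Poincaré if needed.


α = (25/7 + π^2)/(π^2 + 25)

Coercivity of a(·,·) on H^1_0(-3, 2) means a(u, u) ≥ α ||u||_{H^1}² for every u ∈ H^1_0.
The interval has length L = 5, and Poincaré/coercivity depend only on L. Here a(u, u) = ∫(u')² + (1/7)·∫u².
Here 0 < c = 1/7 < 1. The condition a(u,u) ≥ α||u||_{H^1}² reads (1−α)∫(u')² ≥ (α−c)∫u². Any admissible α is ≤ 1 (rapidly oscillating u have ∫u²/∫(u')² → 0), and α = 1 would force 0 ≥ (1−c)∫u², impossible since c < 1; so 1−α > 0. By the sharp Poincaré inequality on H^1_0 of an interval of length L, ∫(u')² ≥ (π/L)²∫u² with equality for the first sine mode sin(π(x−x₀)/L) (x₀ the left endpoint), so the inequality holds for all u iff (1−α)(π/L)² ≥ α − c, i.e. α ≤ ((π/L)² + c)/((π/L)² + 1) = (1 + c(L/π)²)/(1 + (L/π)²). With (π/L)² = π^2/25 and c = 1/7, the largest admissible constant is α = ((π/L)² + c)/((π/L)² + 1).
Simplifying, α = (25/7 + π^2)/(π^2 + 25).


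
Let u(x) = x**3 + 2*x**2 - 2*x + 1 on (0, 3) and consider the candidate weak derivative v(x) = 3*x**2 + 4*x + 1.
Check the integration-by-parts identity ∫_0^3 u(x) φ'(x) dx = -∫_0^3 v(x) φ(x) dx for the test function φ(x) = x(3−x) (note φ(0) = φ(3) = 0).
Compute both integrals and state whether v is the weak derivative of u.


LHS = -1089/20, RHS = -1359/20. No, v is not the weak derivative of u.

u(x) = x**3 + 2*x**2 - 2*x + 1, classical derivative u'(x) = 3*x**2 + 4*x - 2.
φ(x) = x(3−x), so φ'(x) = 3 - 2*x.
Note φ(0) = φ(3) = 0, so the boundary term u·φ vanishes.
LHS = ∫_0^3 u(x) φ'(x) dx = ∫_0^3 (-2*x^4 - x^3 + 10*x^2 - 8*x + 3) dx. Term by term:
  ∫_0^3 -2*x^4 dx = -486/5;  ∫_0^3 -x^3 dx = -81/4;  ∫_0^3 10*x^2 dx = 90;
  ∫_0^3 -8*x dx = -36;  ∫_0^3 3 dx = 9.
Sum: -486/5 − 81/4 + 90 − 36 + 9 = -1089/20.
So LHS = -1089/20.
∫_0^3 v(x) φ(x) dx = ∫_0^3 (-3*x^4 + 5*x^3 + 11*x^2 + 3*x) dx. Term by term:
  ∫_0^3 -3*x^4 dx = -729/5;  ∫_0^3 5*x^3 dx = 405/4;  ∫_0^3 11*x^2 dx = 99;
  ∫_0^3 3*x dx = 27/2.
Sum: -729/5 + 405/4 + 99 + 27/2 = 1359/20.
So RHS = -∫_0^3 v(x) φ(x) dx = -1359/20.
LHS − RHS = 27/2 ≠ 0, so the identity fails.
(For a valid weak derivative the identity must hold for EVERY test function, in particular this one. The failure shows v is NOT the weak derivative of u.)
Correct weak derivative would be u'(x) = 3*x**2 + 4*x - 2.


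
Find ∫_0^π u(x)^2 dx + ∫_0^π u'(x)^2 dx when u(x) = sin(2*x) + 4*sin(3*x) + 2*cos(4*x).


||u||_{H^1(0,π)}^2 = -1632/7 + 233*π/2

u'(x) = -8*sin(4*x) + 2*cos(2*x) + 12*cos(3*x).
Expand u² and (u')² and integrate term by term on (0, π), using: for integers n ≥ 1, ∫_0^π sin²(nx) dx = ∫_0^π cos²(nx) dx = π/2; for n ≠ n', ∫_0^π sin(nx)sin(n'x) dx = ∫_0^π cos(nx)cos(n'x) dx = 0; and by product-to-sum, ∫_0^π sin(nx)cos(n'x) dx = ½∫_0^π [sin((n+n')x) + sin((n−n')x)] dx, which is 0 when n+n' is even and 2n/(n²−n'²) when n+n' is odd (it need not vanish on (0, π)).
  u² squared terms: (2)²·∫cos(4x)² dx = 4·π/2 = 2*π;  (4)²·∫sin(3x)² dx = 16·π/2 = 8*π;  (1)²·∫sin(2x)² dx = 1·π/2 = π/2.
  u² cross terms: 2·(2)·(4)·∫cos(4x)·sin(3x) dx = 16·(-6/7) = -96/7;  2·(2)·(1)·∫cos(4x)·sin(2x) dx = 4·(0) = 0;  2·(4)·(1)·∫sin(3x)·sin(2x) dx = 8·(0) = 0.
  So ∫_0^π u² dx = 2*π + 8*π + π/2 − 96/7 + 0 + 0 = -96/7 + 21*π/2.
  (u')² squared terms: (-8)²·∫sin(4x)² dx = 64·π/2 = 32*π;  (2)²·∫cos(2x)² dx = 4·π/2 = 2*π;  (12)²·∫cos(3x)² dx = 144·π/2 = 72*π.
  (u')² cross terms: 2·(-8)·(2)·∫sin(4x)·cos(2x) dx = -32·(0) = 0;  2·(-8)·(12)·∫sin(4x)·cos(3x) dx = -192·(8/7) = -1536/7;  2·(2)·(12)·∫cos(2x)·cos(3x) dx = 48·(0) = 0.
  So ∫_0^π (u')² dx = 32*π + 2*π + 72*π + 0 − 1536/7 + 0 = -1536/7 + 106*π.
||u||_{H^1}^2 = (-96/7 + 21*π/2) + (-1536/7 + 106*π) = -1632/7 + 233*π/2.


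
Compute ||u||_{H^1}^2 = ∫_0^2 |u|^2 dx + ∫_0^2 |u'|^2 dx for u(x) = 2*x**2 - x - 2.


||u||_{H^1}^2 = 178/5

The H^1 norm (squared) on an interval (0, L) is
  ||u||_{H^1}^2 = ∫_0^L u(x)^2 dx + ∫_0^L u'(x)^2 dx.
Compute u'(x) = 4*x - 1.
Then u(x)^2 = 4*x**4 - 4*x**3 - 7*x**2 + 4*x + 4 and u'(x)^2 = 16*x**2 - 8*x + 1.
Integrate each monomial from 0 to 2 using ∫_0^2 c·x^n dx = c·2^(n+1)/(n+1):
  ∫_0^2 u(x)^2 dx = ∫_0^2 (4*x^4 - 4*x^3 - 7*x^2 + 4*x + 4) dx. Term by term:
    ∫_0^2 4*x^4 dx = 128/5;  ∫_0^2 -4*x^3 dx = -16;  ∫_0^2 -7*x^2 dx = -56/3;
    ∫_0^2 4*x dx = 8;  ∫_0^2 4 dx = 8.
  Sum: 128/5 − 16 − 56/3 + 8 + 8 = 104/15.
  ∫_0^2 u'(x)^2 dx = ∫_0^2 (16*x^2 - 8*x + 1) dx. Term by term:
    ∫_0^2 16*x^2 dx = 128/3;  ∫_0^2 -8*x dx = -16;  ∫_0^2 1 dx = 2.
  Sum: 128/3 − 16 + 2 = 86/3.
Adding: ||u||_{H^1}^2 = 104/15 + 86/3 = 178/5.


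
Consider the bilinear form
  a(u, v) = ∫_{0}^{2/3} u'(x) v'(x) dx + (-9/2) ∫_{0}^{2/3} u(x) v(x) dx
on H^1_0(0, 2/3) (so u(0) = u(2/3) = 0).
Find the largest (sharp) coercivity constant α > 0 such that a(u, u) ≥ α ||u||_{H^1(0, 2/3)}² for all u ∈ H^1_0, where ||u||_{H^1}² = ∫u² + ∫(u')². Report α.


α = 9*(-2 + π^2)/(4 + 9*π^2)

Coercivity of a(·,·) on H^1_0(0, 2/3) means a(u, u) ≥ α ||u||_{H^1}² for every u ∈ H^1_0.
The interval has length L = 2/3, and Poincaré/coercivity depend only on L. Here a(u, u) = ∫(u')² + (-9/2)·∫u².
Here c = -9/2 < 0 with |c| < (π/L)² = 9*π^2/4, so coercivity still holds. The condition a(u,u) ≥ α||u||_{H^1}² reads (1−α)∫(u')² ≥ (α−c)∫u². Any admissible α is ≤ 1 (rapidly oscillating u have ∫u²/∫(u')² → 0), and α = 1 would force 0 ≥ (1−c)∫u², impossible since c < 1; so 1−α > 0. By the sharp Poincaré inequality on H^1_0 of an interval of length L, ∫(u')² ≥ (π/L)²∫u² with equality for the first sine mode sin(π(x−x₀)/L) (x₀ the left endpoint), so the inequality holds for all u iff (1−α)(π/L)² ≥ α − c, i.e. α ≤ ((π/L)² + c)/((π/L)² + 1) = (1 + c(L/π)²)/(1 + (L/π)²). (Direct route, valid since c ≤ 0: Poincaré gives c∫u² ≥ c(L/π)²∫(u')², so a(u,u) ≥ (1 + c(L/π)²)∫(u')², while ||u||_{H^1}² ≤ (1 + (L/π)²)∫(u')²; dividing yields the same α.) With (π/L)² = 9*π^2/4 and c = -9/2, the largest admissible constant is α = ((π/L)² + c)/((π/L)² + 1).
Simplifying, α = 9*(-2 + π^2)/(4 + 9*π^2).


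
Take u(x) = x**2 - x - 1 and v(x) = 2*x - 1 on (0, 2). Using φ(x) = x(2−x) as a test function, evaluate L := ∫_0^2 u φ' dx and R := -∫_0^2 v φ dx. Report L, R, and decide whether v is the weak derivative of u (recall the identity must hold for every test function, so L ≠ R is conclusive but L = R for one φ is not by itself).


LHS = -4/3, RHS = -4/3. Yes, v = u' weakly.

u(x) = x**2 - x - 1, classical derivative u'(x) = 2*x - 1.
φ(x) = x(2−x), so φ'(x) = 2 - 2*x.
Note φ(0) = φ(2) = 0, so the boundary term u·φ vanishes.
LHS = ∫_0^2 u(x) φ'(x) dx = ∫_0^2 (-2*x^3 + 4*x^2 - 2) dx. Term by term:
  ∫_0^2 -2*x^3 dx = -8;  ∫_0^2 4*x^2 dx = 32/3;  ∫_0^2 -2 dx = -4.
Sum: -8 + 32/3 − 4 = -4/3.
So LHS = -4/3.
∫_0^2 v(x) φ(x) dx = ∫_0^2 (-2*x^3 + 5*x^2 - 2*x) dx. Term by term:
  ∫_0^2 -2*x^3 dx = -8;  ∫_0^2 5*x^2 dx = 40/3;  ∫_0^2 -2*x dx = -4.
Sum: -8 + 40/3 − 4 = 4/3.
So RHS = -∫_0^2 v(x) φ(x) dx = -4/3.
LHS = RHS, so the identity holds for this test φ.
Moreover u is smooth here and v(x) = u'(x) = 2*x - 1 pointwise, so the identity holds for every test function. Hence v is the weak derivative of u.


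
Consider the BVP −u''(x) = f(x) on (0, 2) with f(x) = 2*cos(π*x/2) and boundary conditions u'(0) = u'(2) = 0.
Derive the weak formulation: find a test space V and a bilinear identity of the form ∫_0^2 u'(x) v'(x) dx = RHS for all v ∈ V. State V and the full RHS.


V = H^1(0, 2) (no boundary constraint on v; u is determined up to an additive constant); weak form: ∫_0^2 u'v' dx = ∫_0^2 (2*cos(π*x/2)) v dx for all v ∈ V.

Multiply both sides by a test function v and integrate from 0 to 2:
  ∫_0^2 −u''(x) v(x) dx = ∫_0^2 f(x) v(x) dx.
Integrate the LHS by parts once:
  ∫_0^2 −u'' v dx = −[u'(x) v(x)]_0^2 + ∫_0^2 u'(x) v'(x) dx.
Thus ∫_0^2 u'(x) v'(x) dx = ∫_0^2 f(x) v(x) dx + [u'(x) v(x)]_0^2.
Choose V so that boundary terms are either known or forced to vanish.
u has homogeneous Neumann: u'(0) = u'(2) = 0. So [u' v]_0^2 = 0·v(2) − 0·v(0) = 0 for any v; take V = H^1(0, 2).
Weak formulation: find u (satisfying any essential BC) such that ∫_0^2 u'(x) v'(x) dx = ∫_0^2 f v dx for all v ∈ V (homogeneous Neumann, so boundary terms vanish).
Substituting f(x) = 2*cos(π*x/2), the right-hand side is ∫_0^2 (2*cos(π*x/2)) v dx.
Compatibility check (pure Neumann): taking v ≡ 1 ∈ V gives 0 = ∫_0^2 f dx + (0) − (0), i.e. ∫_0^2 f dx must equal u'(0) − u'(2) = 0. Indeed ∫_0^2 (2*cos(π*x/2)) dx = 0, so the data are compatible. The solution is then unique only up to an additive constant (fix it e.g. by requiring ∫_0^2 u dx = 0).


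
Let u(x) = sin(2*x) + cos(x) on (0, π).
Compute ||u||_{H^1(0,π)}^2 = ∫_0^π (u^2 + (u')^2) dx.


||u||_{H^1(0,π)}^2 = 16/3 + 7*π/2

u'(x) = -sin(x) + 2*cos(2*x).
Expand u² and (u')² and integrate term by term on (0, π), using: for integers n ≥ 1, ∫_0^π sin²(nx) dx = ∫_0^π cos²(nx) dx = π/2; for n ≠ n', ∫_0^π sin(nx)sin(n'x) dx = ∫_0^π cos(nx)cos(n'x) dx = 0; and by product-to-sum, ∫_0^π sin(nx)cos(n'x) dx = ½∫_0^π [sin((n+n')x) + sin((n−n')x)] dx, which is 0 when n+n' is even and 2n/(n²−n'²) when n+n' is odd (it need not vanish on (0, π)).
  u² squared terms: (1)²·∫cos(x)² dx = 1·π/2 = π/2;  (1)²·∫sin(2x)² dx = 1·π/2 = π/2.
  u² cross terms: 2·(1)·(1)·∫cos(x)·sin(2x) dx = 2·(4/3) = 8/3.
  So ∫_0^π u² dx = π/2 + π/2 + 8/3 = 8/3 + π.
  (u')² squared terms: (-1)²·∫sin(x)² dx = 1·π/2 = π/2;  (2)²·∫cos(2x)² dx = 4·π/2 = 2*π.
  (u')² cross terms: 2·(-1)·(2)·∫sin(x)·cos(2x) dx = -4·(-2/3) = 8/3.
  So ∫_0^π (u')² dx = π/2 + 2*π + 8/3 = 8/3 + 5*π/2.
||u||_{H^1}^2 = (8/3 + π) + (8/3 + 5*π/2) = 16/3 + 7*π/2.


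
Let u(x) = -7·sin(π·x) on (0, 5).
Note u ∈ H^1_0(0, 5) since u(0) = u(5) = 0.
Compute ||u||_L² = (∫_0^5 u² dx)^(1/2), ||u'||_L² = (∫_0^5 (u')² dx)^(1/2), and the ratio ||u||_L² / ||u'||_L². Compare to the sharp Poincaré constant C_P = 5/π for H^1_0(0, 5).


||u||_L² / ||u'||_L² = 1/π < C_P = 5/π.

u(x) = -7·sin(π·x), so u'(x) = -7*π*cos(π*x).
Writing u(x) = A·sin(kπx/L) with A = -7 and k = 5, use ∫_0^L sin²(kπx/L) dx = L/2 and ∫_0^L cos²(kπx/L) dx = L/2.
u² = 49·sin²(π·x) and (u')² = 49*π^2·cos²(π·x), and each of sin², cos² integrates to L/2 = 5/2 over (0, 5).
∫_0^5 u² dx = 245/2, so ||u||_L² = 7*sqrt(10)/2.
∫_0^5 (u')² dx = 245*π^2/2, so ||u'||_L² = 7*sqrt(10)*π/2.
Ratio ||u||_L² / ||u'||_L² = 1/π.
Sharp Poincaré constant on H^1_0(0, 5) is C_P = L/π = 5/π, achieved by sin(π/5·x).
This is the k = 5 harmonic; the ratio L/(kπ) is strictly less than C_P = L/π, consistent with the sharp inequality ||u||_L² ≤ C_P ||u'||_L².


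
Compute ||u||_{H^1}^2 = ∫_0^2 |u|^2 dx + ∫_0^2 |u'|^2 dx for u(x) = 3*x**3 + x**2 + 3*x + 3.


||u||_{H^1}^2 = 29384/21

The H^1 norm (squared) on an interval (0, L) is
  ||u||_{H^1}^2 = ∫_0^L u(x)^2 dx + ∫_0^L u'(x)^2 dx.
Compute u'(x) = 9*x**2 + 2*x + 3.
Then u(x)^2 = 9*x**6 + 6*x**5 + 19*x**4 + 24*x**3 + 15*x**2 + 18*x + 9 and u'(x)^2 = 81*x**4 + 36*x**3 + 58*x**2 + 12*x + 9.
Integrate each monomial from 0 to 2 using ∫_0^2 c·x^n dx = c·2^(n+1)/(n+1):
  ∫_0^2 u(x)^2 dx = ∫_0^2 (9*x^6 + 6*x^5 + 19*x^4 + 24*x^3 + 15*x^2 + 18*x + 9) dx. Term by term:
    ∫_0^2 9*x^6 dx = 1152/7;  ∫_0^2 6*x^5 dx = 64;  ∫_0^2 19*x^4 dx = 608/5;
    ∫_0^2 24*x^3 dx = 96;  ∫_0^2 15*x^2 dx = 40;  ∫_0^2 18*x dx = 36;
    ∫_0^2 9 dx = 18.
  Sum: 1152/7 + 64 + 608/5 + 96 + 40 + 36 + 18 = 18906/35.
  ∫_0^2 u'(x)^2 dx = ∫_0^2 (81*x^4 + 36*x^3 + 58*x^2 + 12*x + 9) dx. Term by term:
    ∫_0^2 81*x^4 dx = 2592/5;  ∫_0^2 36*x^3 dx = 144;  ∫_0^2 58*x^2 dx = 464/3;
    ∫_0^2 12*x dx = 24;  ∫_0^2 9 dx = 18.
  Sum: 2592/5 + 144 + 464/3 + 24 + 18 = 12886/15.
Adding: ||u||_{H^1}^2 = 18906/35 + 12886/15 = 29384/21.


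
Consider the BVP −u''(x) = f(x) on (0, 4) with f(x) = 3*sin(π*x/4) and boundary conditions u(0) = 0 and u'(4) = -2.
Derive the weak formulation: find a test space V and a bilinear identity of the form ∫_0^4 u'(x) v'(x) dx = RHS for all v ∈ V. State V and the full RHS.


V = {v ∈ H^1(0, 4) : v(0) = 0} (test functions vanish at x = 0 where u is specified); weak form: ∫_0^4 u'v' dx = ∫_0^4 (3*sin(π*x/4)) v dx − 2·v(4) for all v ∈ V.

Multiply both sides by a test function v and integrate from 0 to 4:
  ∫_0^4 −u''(x) v(x) dx = ∫_0^4 f(x) v(x) dx.
Integrate the LHS by parts once:
  ∫_0^4 −u'' v dx = −[u'(x) v(x)]_0^4 + ∫_0^4 u'(x) v'(x) dx.
Thus ∫_0^4 u'(x) v'(x) dx = ∫_0^4 f(x) v(x) dx + [u'(x) v(x)]_0^4.
Choose V so that boundary terms are either known or forced to vanish.
Mixed BC: u(0) = 0 (Dirichlet) and u'(4) = -2 (Neumann). Define V = {v ∈ H^1(0, 4) : v(0) = 0}. Then [u' v]_0^4 = u'(4)·v(4) − u'(0)·0 = − 2·v(4).
Weak formulation: find u (satisfying any essential BC) such that ∫_0^4 u'(x) v'(x) dx = ∫_0^4 f v dx − 2·v(4) for all v ∈ V (Dirichlet at 0 absorbed into V; Neumann datum at x = 4 contributes the boundary term).
Substituting f(x) = 3*sin(π*x/4), the right-hand side is ∫_0^4 (3*sin(π*x/4)) v dx − 2·v(4).


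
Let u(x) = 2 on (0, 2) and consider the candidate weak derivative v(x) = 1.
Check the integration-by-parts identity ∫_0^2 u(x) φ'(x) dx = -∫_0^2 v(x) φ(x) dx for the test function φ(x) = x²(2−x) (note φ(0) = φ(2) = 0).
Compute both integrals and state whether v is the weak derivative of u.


LHS = 0, RHS = -4/3. No, v is not the weak derivative of u.

u(x) = 2, classical derivative u'(x) = 0.
φ(x) = x²(2−x), so φ'(x) = x*(4 - 3*x).
Note φ(0) = φ(2) = 0, so the boundary term u·φ vanishes.
LHS = ∫_0^2 u(x) φ'(x) dx = ∫_0^2 (-6*x^2 + 8*x) dx. Term by term:
  ∫_0^2 -6*x^2 dx = -16;  ∫_0^2 8*x dx = 16.
Sum: -16 + 16 = 0.
So LHS = 0.
∫_0^2 v(x) φ(x) dx = ∫_0^2 (-x^3 + 2*x^2) dx. Term by term:
  ∫_0^2 -x^3 dx = -4;  ∫_0^2 2*x^2 dx = 16/3.
Sum: -4 + 16/3 = 4/3.
So RHS = -∫_0^2 v(x) φ(x) dx = -4/3.
LHS − RHS = 4/3 ≠ 0, so the identity fails.
(For a valid weak derivative the identity must hold for EVERY test function, in particular this one. The failure shows v is NOT the weak derivative of u.)
Correct weak derivative would be u'(x) = 0.


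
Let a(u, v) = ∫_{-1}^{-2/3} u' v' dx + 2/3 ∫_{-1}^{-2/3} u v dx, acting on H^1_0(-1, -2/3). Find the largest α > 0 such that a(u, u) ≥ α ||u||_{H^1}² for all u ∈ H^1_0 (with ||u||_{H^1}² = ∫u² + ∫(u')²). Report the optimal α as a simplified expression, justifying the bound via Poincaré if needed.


α = (2 + 27*π^2)/(3*(1 + 9*π^2))

Coercivity of a(·,·) on H^1_0(-1, -2/3) means a(u, u) ≥ α ||u||_{H^1}² for every u ∈ H^1_0.
The interval has length L = 1/3, and Poincaré/coercivity depend only on L. Here a(u, u) = ∫(u')² + (2/3)·∫u².
Here 0 < c = 2/3 < 1. The condition a(u,u) ≥ α||u||_{H^1}² reads (1−α)∫(u')² ≥ (α−c)∫u². Any admissible α is ≤ 1 (rapidly oscillating u have ∫u²/∫(u')² → 0), and α = 1 would force 0 ≥ (1−c)∫u², impossible since c < 1; so 1−α > 0. By the sharp Poincaré inequality on H^1_0 of an interval of length L, ∫(u')² ≥ (π/L)²∫u² with equality for the first sine mode sin(π(x−x₀)/L) (x₀ the left endpoint), so the inequality holds for all u iff (1−α)(π/L)² ≥ α − c, i.e. α ≤ ((π/L)² + c)/((π/L)² + 1) = (1 + c(L/π)²)/(1 + (L/π)²). With (π/L)² = 9*π^2 and c = 2/3, the largest admissible constant is α = ((π/L)² + c)/((π/L)² + 1).
Simplifying, α = (2 + 27*π^2)/(3*(1 + 9*π^2)).


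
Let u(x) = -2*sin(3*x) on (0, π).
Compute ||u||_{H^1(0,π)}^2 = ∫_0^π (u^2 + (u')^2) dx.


||u||_{H^1(0,π)}^2 = 20*π

u'(x) = -6*cos(3*x).
Expand u² and (u')² and integrate term by term on (0, π), using: for integers n ≥ 1, ∫_0^π sin²(nx) dx = ∫_0^π cos²(nx) dx = π/2; for n ≠ n', ∫_0^π sin(nx)sin(n'x) dx = ∫_0^π cos(nx)cos(n'x) dx = 0; and by product-to-sum, ∫_0^π sin(nx)cos(n'x) dx = ½∫_0^π [sin((n+n')x) + sin((n−n')x)] dx, which is 0 when n+n' is even and 2n/(n²−n'²) when n+n' is odd (it need not vanish on (0, π)).
  u² squared terms: (-2)²·∫sin(3x)² dx = 4·π/2 = 2*π.
  So ∫_0^π u² dx = 2*π.
  (u')² squared terms: (-6)²·∫cos(3x)² dx = 36·π/2 = 18*π.
  So ∫_0^π (u')² dx = 18*π.
||u||_{H^1}^2 = (2*π) + (18*π) = 20*π.


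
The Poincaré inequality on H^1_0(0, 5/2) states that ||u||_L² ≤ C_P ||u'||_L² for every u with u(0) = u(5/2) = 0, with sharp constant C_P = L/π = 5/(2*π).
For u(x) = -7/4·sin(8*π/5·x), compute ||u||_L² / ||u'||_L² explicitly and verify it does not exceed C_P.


||u||_L² / ||u'||_L² = 5/(8*π) < C_P = 5/(2*π).

u(x) = -7/4·sin(8*π/5·x), so u'(x) = -14*π*cos(8*π*x/5)/5.
Writing u(x) = A·sin(kπx/L) with A = -7/4 and k = 4, use ∫_0^L sin²(kπx/L) dx = L/2 and ∫_0^L cos²(kπx/L) dx = L/2.
u² = 49/16·sin²(8*π/5·x) and (u')² = 196*π^2/25·cos²(8*π/5·x), and each of sin², cos² integrates to L/2 = 5/4 over (0, 5/2).
∫_0^5/2 u² dx = 245/64, so ||u||_L² = 7*sqrt(5)/8.
∫_0^5/2 (u')² dx = 49*π^2/5, so ||u'||_L² = 7*sqrt(5)*π/5.
Ratio ||u||_L² / ||u'||_L² = 5/(8*π).
Sharp Poincaré constant on H^1_0(0, 5/2) is C_P = L/π = 5/(2*π), achieved by sin(2*π/5·x).
This is the k = 4 harmonic; the ratio L/(kπ) is strictly less than C_P = L/π, consistent with the sharp inequality ||u||_L² ≤ C_P ||u'||_L².


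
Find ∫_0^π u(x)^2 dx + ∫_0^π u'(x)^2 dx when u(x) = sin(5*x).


||u||_{H^1(0,π)}^2 = 13*π

u'(x) = 5*cos(5*x).
Expand u² and (u')² and integrate term by term on (0, π), using: for integers n ≥ 1, ∫_0^π sin²(nx) dx = ∫_0^π cos²(nx) dx = π/2; for n ≠ n', ∫_0^π sin(nx)sin(n'x) dx = ∫_0^π cos(nx)cos(n'x) dx = 0; and by product-to-sum, ∫_0^π sin(nx)cos(n'x) dx = ½∫_0^π [sin((n+n')x) + sin((n−n')x)] dx, which is 0 when n+n' is even and 2n/(n²−n'²) when n+n' is odd (it need not vanish on (0, π)).
  u² squared terms: (1)²·∫sin(5x)² dx = 1·π/2 = π/2.
  So ∫_0^π u² dx = π/2.
  (u')² squared terms: (5)²·∫cos(5x)² dx = 25·π/2 = 25*π/2.
  So ∫_0^π (u')² dx = 25*π/2.
||u||_{H^1}^2 = (π/2) + (25*π/2) = 13*π.


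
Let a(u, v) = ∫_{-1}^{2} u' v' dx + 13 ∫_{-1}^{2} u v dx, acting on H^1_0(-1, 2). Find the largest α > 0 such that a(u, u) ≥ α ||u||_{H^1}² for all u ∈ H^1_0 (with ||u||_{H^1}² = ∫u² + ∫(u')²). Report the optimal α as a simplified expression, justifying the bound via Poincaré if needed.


α = 1

Coercivity of a(·,·) on H^1_0(-1, 2) means a(u, u) ≥ α ||u||_{H^1}² for every u ∈ H^1_0.
The interval has length L = 3, and Poincaré/coercivity depend only on L. Here a(u, u) = ∫(u')² + (13)·∫u².
Here c = 13 ≥ 1, so a(u,u) = ∫(u')² + c∫u² ≥ ∫(u')² + ∫u² = ||u||_{H^1}², i.e. α = 1 works. No larger α is possible: a(u,u) ≥ α||u||_{H^1}² means (1−α)∫(u')² ≥ (α−c)∫u², and for the modes u_n = sin(nπ(x−x₀)/L) (x₀ the left endpoint) one has ∫u_n²/∫(u_n')² = (L/(nπ))² → 0, so a(u_n,u_n)/||u_n||_{H^1}² → 1. Hence the optimal constant is α = 1.
Therefore α = 1.


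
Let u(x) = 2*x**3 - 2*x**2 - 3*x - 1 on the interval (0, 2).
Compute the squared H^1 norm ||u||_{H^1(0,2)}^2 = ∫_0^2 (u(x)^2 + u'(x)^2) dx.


||u||_{H^1}^2 = 2392/35

The H^1 norm (squared) on an interval (0, L) is
  ||u||_{H^1}^2 = ∫_0^L u(x)^2 dx + ∫_0^L u'(x)^2 dx.
Compute u'(x) = 6*x**2 - 4*x - 3.
Then u(x)^2 = 4*x**6 - 8*x**5 - 8*x**4 + 8*x**3 + 13*x**2 + 6*x + 1 and u'(x)^2 = 36*x**4 - 48*x**3 - 20*x**2 + 24*x + 9.
Integrate each monomial from 0 to 2 using ∫_0^2 c·x^n dx = c·2^(n+1)/(n+1):
  ∫_0^2 u(x)^2 dx = ∫_0^2 (4*x^6 - 8*x^5 - 8*x^4 + 8*x^3 + 13*x^2 + 6*x + 1) dx. Term by term:
    ∫_0^2 4*x^6 dx = 512/7;  ∫_0^2 -8*x^5 dx = -256/3;  ∫_0^2 -8*x^4 dx = -256/5;
    ∫_0^2 8*x^3 dx = 32;  ∫_0^2 13*x^2 dx = 104/3;  ∫_0^2 6*x dx = 12;
    ∫_0^2 1 dx = 2.
  Sum: 512/7 − 256/3 − 256/5 + 32 + 104/3 + 12 + 2 = 1814/105.
  ∫_0^2 u'(x)^2 dx = ∫_0^2 (36*x^4 - 48*x^3 - 20*x^2 + 24*x + 9) dx. Term by term:
    ∫_0^2 36*x^4 dx = 1152/5;  ∫_0^2 -48*x^3 dx = -192;  ∫_0^2 -20*x^2 dx = -160/3;
    ∫_0^2 24*x dx = 48;  ∫_0^2 9 dx = 18.
  Sum: 1152/5 − 192 − 160/3 + 48 + 18 = 766/15.
Adding: ||u||_{H^1}^2 = 1814/105 + 766/15 = 2392/35.


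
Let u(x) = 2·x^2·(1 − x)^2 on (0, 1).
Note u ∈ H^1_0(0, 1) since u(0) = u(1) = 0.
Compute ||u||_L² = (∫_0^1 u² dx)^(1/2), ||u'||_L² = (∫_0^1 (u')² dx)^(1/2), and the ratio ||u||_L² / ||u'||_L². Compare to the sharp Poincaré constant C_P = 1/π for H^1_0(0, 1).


||u||_L² / ||u'||_L² = sqrt(3)/6 < C_P = 1/π.

u(x) = 2·x^2·(1 − x)^2, so u'(x) = 4*x*(x - 1)*(2*x - 1).
u(x) = 2·x^2·(1 − x)^2 vanishes at x = 0 and x = 1, so u ∈ H^1_0(0, 1). Differentiate via the product rule and integrate the resulting polynomials term by term.
  ∫_0^1 u² dx = ∫_0^1 (4*x^8 - 16*x^7 + 24*x^6 - 16*x^5 + 4*x^4) dx. Term by term:
    ∫_0^1 4*x^8 dx = 4/9;  ∫_0^1 -16*x^7 dx = -2;  ∫_0^1 24*x^6 dx = 24/7;
    ∫_0^1 -16*x^5 dx = -8/3;  ∫_0^1 4*x^4 dx = 4/5.
  Sum: 4/9 − 2 + 24/7 − 8/3 + 4/5 = 2/315.
  ∫_0^1 (u')² dx = ∫_0^1 (64*x^6 - 192*x^5 + 208*x^4 - 96*x^3 + 16*x^2) dx. Term by term:
    ∫_0^1 64*x^6 dx = 64/7;  ∫_0^1 -192*x^5 dx = -32;  ∫_0^1 208*x^4 dx = 208/5;
    ∫_0^1 -96*x^3 dx = -24;  ∫_0^1 16*x^2 dx = 16/3.
  Sum: 64/7 − 32 + 208/5 − 24 + 16/3 = 8/105.
∫_0^1 u² dx = 2/315, so ||u||_L² = sqrt(70)/105.
∫_0^1 (u')² dx = 8/105, so ||u'||_L² = 2*sqrt(210)/105.
Ratio ||u||_L² / ||u'||_L² = sqrt(3)/6.
Sharp Poincaré constant on H^1_0(0, 1) is C_P = L/π = 1/π, achieved by sin(π·x).
A polynomial bump cannot attain the sharp Poincaré constant (only the first sine eigenfunction does), so the ratio is strictly less than C_P, consistent with ||u||_L² ≤ C_P ||u'||_L².


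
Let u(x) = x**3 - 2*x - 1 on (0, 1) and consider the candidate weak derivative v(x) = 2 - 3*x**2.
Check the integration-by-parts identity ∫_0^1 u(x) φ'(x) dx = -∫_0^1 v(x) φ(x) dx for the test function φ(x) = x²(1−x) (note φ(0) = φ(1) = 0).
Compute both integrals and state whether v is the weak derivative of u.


LHS = 1/15, RHS = -1/15. No, v is not the weak derivative of u.

u(x) = x**3 - 2*x - 1, classical derivative u'(x) = 3*x**2 - 2.
φ(x) = x²(1−x), so φ'(x) = x*(2 - 3*x).
Note φ(0) = φ(1) = 0, so the boundary term u·φ vanishes.
LHS = ∫_0^1 u(x) φ'(x) dx = ∫_0^1 (-3*x^5 + 2*x^4 + 6*x^3 - x^2 - 2*x) dx. Term by term:
  ∫_0^1 -3*x^5 dx = -1/2;  ∫_0^1 2*x^4 dx = 2/5;  ∫_0^1 6*x^3 dx = 3/2;
  ∫_0^1 -x^2 dx = -1/3;  ∫_0^1 -2*x dx = -1.
Sum: -1/2 + 2/5 + 3/2 − 1/3 − 1 = 1/15.
So LHS = 1/15.
∫_0^1 v(x) φ(x) dx = ∫_0^1 (3*x^5 - 3*x^4 - 2*x^3 + 2*x^2) dx. Term by term:
  ∫_0^1 3*x^5 dx = 1/2;  ∫_0^1 -3*x^4 dx = -3/5;  ∫_0^1 -2*x^3 dx = -1/2;
  ∫_0^1 2*x^2 dx = 2/3.
Sum: 1/2 − 3/5 − 1/2 + 2/3 = 1/15.
So RHS = -∫_0^1 v(x) φ(x) dx = -1/15.
LHS − RHS = 2/15 ≠ 0, so the identity fails.
(For a valid weak derivative the identity must hold for EVERY test function, in particular this one. The failure shows v is NOT the weak derivative of u.)
Correct weak derivative would be u'(x) = 3*x**2 - 2.


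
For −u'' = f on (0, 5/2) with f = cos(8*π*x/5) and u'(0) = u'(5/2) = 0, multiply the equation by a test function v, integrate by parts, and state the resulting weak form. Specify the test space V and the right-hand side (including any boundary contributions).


V = H^1(0, 5/2) (no boundary constraint on v; u is determined up to an additive constant); weak form: ∫_0^5/2 u'v' dx = ∫_0^5/2 (cos(8*π*x/5)) v dx for all v ∈ V.

Multiply both sides by a test function v and integrate from 0 to 5/2:
  ∫_0^5/2 −u''(x) v(x) dx = ∫_0^5/2 f(x) v(x) dx.
Integrate the LHS by parts once:
  ∫_0^5/2 −u'' v dx = −[u'(x) v(x)]_0^5/2 + ∫_0^5/2 u'(x) v'(x) dx.
Thus ∫_0^5/2 u'(x) v'(x) dx = ∫_0^5/2 f(x) v(x) dx + [u'(x) v(x)]_0^5/2.
Choose V so that boundary terms are either known or forced to vanish.
u has homogeneous Neumann: u'(0) = u'(5/2) = 0. So [u' v]_0^5/2 = 0·v(5/2) − 0·v(0) = 0 for any v; take V = H^1(0, 5/2).
Weak formulation: find u (satisfying any essential BC) such that ∫_0^5/2 u'(x) v'(x) dx = ∫_0^5/2 f v dx for all v ∈ V (homogeneous Neumann, so boundary terms vanish).
Substituting f(x) = cos(8*π*x/5), the right-hand side is ∫_0^5/2 (cos(8*π*x/5)) v dx.
Compatibility check (pure Neumann): taking v ≡ 1 ∈ V gives 0 = ∫_0^5/2 f dx + (0) − (0), i.e. ∫_0^5/2 f dx must equal u'(0) − u'(5/2) = 0. Indeed ∫_0^5/2 (cos(8*π*x/5)) dx = 0, so the data are compatible. The solution is then unique only up to an additive constant (fix it e.g. by requiring ∫_0^5/2 u dx = 0).


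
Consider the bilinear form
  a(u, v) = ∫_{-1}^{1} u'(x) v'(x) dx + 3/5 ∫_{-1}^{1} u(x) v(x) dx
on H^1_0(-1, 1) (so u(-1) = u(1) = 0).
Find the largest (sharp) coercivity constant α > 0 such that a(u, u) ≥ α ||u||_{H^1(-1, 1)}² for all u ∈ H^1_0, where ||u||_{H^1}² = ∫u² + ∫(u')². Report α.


α = (12/5 + π^2)/(4 + π^2)

Coercivity of a(·,·) on H^1_0(-1, 1) means a(u, u) ≥ α ||u||_{H^1}² for every u ∈ H^1_0.
The interval has length L = 2, and Poincaré/coercivity depend only on L. Here a(u, u) = ∫(u')² + (3/5)·∫u².
Here 0 < c = 3/5 < 1. The condition a(u,u) ≥ α||u||_{H^1}² reads (1−α)∫(u')² ≥ (α−c)∫u². Any admissible α is ≤ 1 (rapidly oscillating u have ∫u²/∫(u')² → 0), and α = 1 would force 0 ≥ (1−c)∫u², impossible since c < 1; so 1−α > 0. By the sharp Poincaré inequality on H^1_0 of an interval of length L, ∫(u')² ≥ (π/L)²∫u² with equality for the first sine mode sin(π(x−x₀)/L) (x₀ the left endpoint), so the inequality holds for all u iff (1−α)(π/L)² ≥ α − c, i.e. α ≤ ((π/L)² + c)/((π/L)² + 1) = (1 + c(L/π)²)/(1 + (L/π)²). With (π/L)² = π^2/4 and c = 3/5, the largest admissible constant is α = ((π/L)² + c)/((π/L)² + 1).
Simplifying, α = (12/5 + π^2)/(4 + π^2).


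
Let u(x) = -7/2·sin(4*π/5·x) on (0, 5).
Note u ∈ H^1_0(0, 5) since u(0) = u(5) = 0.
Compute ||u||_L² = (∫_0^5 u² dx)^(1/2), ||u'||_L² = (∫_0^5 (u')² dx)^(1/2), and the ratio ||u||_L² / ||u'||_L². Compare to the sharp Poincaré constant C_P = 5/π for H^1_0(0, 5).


||u||_L² / ||u'||_L² = 5/(4*π) < C_P = 5/π.

u(x) = -7/2·sin(4*π/5·x), so u'(x) = -14*π*cos(4*π*x/5)/5.
Writing u(x) = A·sin(kπx/L) with A = -7/2 and k = 4, use ∫_0^L sin²(kπx/L) dx = L/2 and ∫_0^L cos²(kπx/L) dx = L/2.
u² = 49/4·sin²(4*π/5·x) and (u')² = 196*π^2/25·cos²(4*π/5·x), and each of sin², cos² integrates to L/2 = 5/2 over (0, 5).
∫_0^5 u² dx = 245/8, so ||u||_L² = 7*sqrt(10)/4.
∫_0^5 (u')² dx = 98*π^2/5, so ||u'||_L² = 7*sqrt(10)*π/5.
Ratio ||u||_L² / ||u'||_L² = 5/(4*π).
Sharp Poincaré constant on H^1_0(0, 5) is C_P = L/π = 5/π, achieved by sin(π/5·x).
This is the k = 4 harmonic; the ratio L/(kπ) is strictly less than C_P = L/π, consistent with the sharp inequality ||u||_L² ≤ C_P ||u'||_L².


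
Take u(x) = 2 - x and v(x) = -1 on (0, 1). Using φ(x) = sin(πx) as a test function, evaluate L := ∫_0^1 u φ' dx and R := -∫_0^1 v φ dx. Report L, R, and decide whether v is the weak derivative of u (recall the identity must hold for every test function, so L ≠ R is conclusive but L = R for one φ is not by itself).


LHS = 2/π, RHS = 2/π. Yes, v = u' weakly.

u(x) = 2 - x, classical derivative u'(x) = -1.
φ(x) = sin(πx), so φ'(x) = π*cos(π*x).
Note φ(0) = φ(1) = 0, so the boundary term u·φ vanishes.
LHS = ∫_0^1 u(x) φ'(x) dx = ∫_0^1 (-π*x*cos(π*x) + 2*π*cos(π*x)) dx. Term by term:
  ∫_0^1 2*π*cos(π*x) dx = 0;  ∫_0^1 -π*x*cos(π*x) dx = 2/π.
Sum: 0 + 2/π = 2/π.
So LHS = 2/π.
∫_0^1 v(x) φ(x) dx = ∫_0^1 (-sin(π*x)) dx. Term by term:
  ∫_0^1 -sin(π*x) dx = -2/π.
So RHS = -∫_0^1 v(x) φ(x) dx = 2/π.
LHS = RHS, so the identity holds for this test φ.
Moreover u is smooth here and v(x) = u'(x) = -1 pointwise, so the identity holds for every test function. Hence v is the weak derivative of u.


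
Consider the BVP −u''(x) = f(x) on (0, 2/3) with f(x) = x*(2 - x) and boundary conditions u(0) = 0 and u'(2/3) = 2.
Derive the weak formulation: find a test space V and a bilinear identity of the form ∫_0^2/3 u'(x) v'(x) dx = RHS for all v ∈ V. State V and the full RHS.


V = {v ∈ H^1(0, 2/3) : v(0) = 0} (test functions vanish at x = 0 where u is specified); weak form: ∫_0^2/3 u'v' dx = ∫_0^2/3 (x*(2 - x)) v dx + 2·v(2/3) for all v ∈ V.

Multiply both sides by a test function v and integrate from 0 to 2/3:
  ∫_0^2/3 −u''(x) v(x) dx = ∫_0^2/3 f(x) v(x) dx.
Integrate the LHS by parts once:
  ∫_0^2/3 −u'' v dx = −[u'(x) v(x)]_0^2/3 + ∫_0^2/3 u'(x) v'(x) dx.
Thus ∫_0^2/3 u'(x) v'(x) dx = ∫_0^2/3 f(x) v(x) dx + [u'(x) v(x)]_0^2/3.
Choose V so that boundary terms are either known or forced to vanish.
Mixed BC: u(0) = 0 (Dirichlet) and u'(2/3) = 2 (Neumann). Define V = {v ∈ H^1(0, 2/3) : v(0) = 0}. Then [u' v]_0^2/3 = u'(2/3)·v(2/3) − u'(0)·0 = 2·v(2/3).
Weak formulation: find u (satisfying any essential BC) such that ∫_0^2/3 u'(x) v'(x) dx = ∫_0^2/3 f v dx + 2·v(2/3) for all v ∈ V (Dirichlet at 0 absorbed into V; Neumann datum at x = 2/3 contributes the boundary term).
Substituting f(x) = x*(2 - x), the right-hand side is ∫_0^2/3 (x*(2 - x)) v dx + 2·v(2/3).


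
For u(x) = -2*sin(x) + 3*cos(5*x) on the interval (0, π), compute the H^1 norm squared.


||u||_{H^1(0,π)}^2 = 121*π

u'(x) = -15*sin(5*x) - 2*cos(x).
Expand u² and (u')² and integrate term by term on (0, π), using: for integers n ≥ 1, ∫_0^π sin²(nx) dx = ∫_0^π cos²(nx) dx = π/2; for n ≠ n', ∫_0^π sin(nx)sin(n'x) dx = ∫_0^π cos(nx)cos(n'x) dx = 0; and by product-to-sum, ∫_0^π sin(nx)cos(n'x) dx = ½∫_0^π [sin((n+n')x) + sin((n−n')x)] dx, which is 0 when n+n' is even and 2n/(n²−n'²) when n+n' is odd (it need not vanish on (0, π)).
  u² squared terms: (-2)²·∫sin(x)² dx = 4·π/2 = 2*π;  (3)²·∫cos(5x)² dx = 9·π/2 = 9*π/2.
  u² cross terms: 2·(-2)·(3)·∫sin(x)·cos(5x) dx = -12·(0) = 0.
  So ∫_0^π u² dx = 2*π + 9*π/2 + 0 = 13*π/2.
  (u')² squared terms: (-15)²·∫sin(5x)² dx = 225·π/2 = 225*π/2;  (-2)²·∫cos(x)² dx = 4·π/2 = 2*π.
  (u')² cross terms: 2·(-15)·(-2)·∫sin(5x)·cos(x) dx = 60·(0) = 0.
  So ∫_0^π (u')² dx = 225*π/2 + 2*π + 0 = 229*π/2.
||u||_{H^1}^2 = (13*π/2) + (229*π/2) = 121*π.


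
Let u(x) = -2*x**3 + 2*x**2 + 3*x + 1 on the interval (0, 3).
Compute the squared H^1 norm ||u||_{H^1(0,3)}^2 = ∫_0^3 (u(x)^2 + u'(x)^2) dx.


||u||_{H^1}^2 = 32568/35

The H^1 norm (squared) on an interval (0, L) is
  ||u||_{H^1}^2 = ∫_0^L u(x)^2 dx + ∫_0^L u'(x)^2 dx.
Compute u'(x) = -6*x**2 + 4*x + 3.
Then u(x)^2 = 4*x**6 - 8*x**5 - 8*x**4 + 8*x**3 + 13*x**2 + 6*x + 1 and u'(x)^2 = 36*x**4 - 48*x**3 - 20*x**2 + 24*x + 9.
Integrate each monomial from 0 to 3 using ∫_0^3 c·x^n dx = c·3^(n+1)/(n+1):
  ∫_0^3 u(x)^2 dx = ∫_0^3 (4*x^6 - 8*x^5 - 8*x^4 + 8*x^3 + 13*x^2 + 6*x + 1) dx. Term by term:
    ∫_0^3 4*x^6 dx = 8748/7;  ∫_0^3 -8*x^5 dx = -972;  ∫_0^3 -8*x^4 dx = -1944/5;
    ∫_0^3 8*x^3 dx = 162;  ∫_0^3 13*x^2 dx = 117;  ∫_0^3 6*x dx = 27;
    ∫_0^3 1 dx = 3.
  Sum: 8748/7 − 972 − 1944/5 + 162 + 117 + 27 + 3 = 6927/35.
  ∫_0^3 u'(x)^2 dx = ∫_0^3 (36*x^4 - 48*x^3 - 20*x^2 + 24*x + 9) dx. Term by term:
    ∫_0^3 36*x^4 dx = 8748/5;  ∫_0^3 -48*x^3 dx = -972;  ∫_0^3 -20*x^2 dx = -180;
    ∫_0^3 24*x dx = 108;  ∫_0^3 9 dx = 27.
  Sum: 8748/5 − 972 − 180 + 108 + 27 = 3663/5.
Adding: ||u||_{H^1}^2 = 6927/35 + 3663/5 = 32568/35.


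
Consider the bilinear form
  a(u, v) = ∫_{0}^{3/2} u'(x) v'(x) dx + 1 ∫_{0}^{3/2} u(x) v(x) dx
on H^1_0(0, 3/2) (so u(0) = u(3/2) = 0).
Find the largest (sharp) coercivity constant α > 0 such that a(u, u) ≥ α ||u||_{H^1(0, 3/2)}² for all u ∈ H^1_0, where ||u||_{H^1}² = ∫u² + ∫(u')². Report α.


α = 1

Coercivity of a(·,·) on H^1_0(0, 3/2) means a(u, u) ≥ α ||u||_{H^1}² for every u ∈ H^1_0.
The interval has length L = 3/2, and Poincaré/coercivity depend only on L. Here a(u, u) = ∫(u')² + (1)·∫u².
Here c = 1 ≥ 1, so a(u,u) = ∫(u')² + c∫u² ≥ ∫(u')² + ∫u² = ||u||_{H^1}², i.e. α = 1 works. No larger α is possible: a(u,u) ≥ α||u||_{H^1}² means (1−α)∫(u')² ≥ (α−c)∫u², and for the modes u_n = sin(nπ(x−x₀)/L) (x₀ the left endpoint) one has ∫u_n²/∫(u_n')² = (L/(nπ))² → 0, so a(u_n,u_n)/||u_n||_{H^1}² → 1. Hence the optimal constant is α = 1.
Therefore α = 1.


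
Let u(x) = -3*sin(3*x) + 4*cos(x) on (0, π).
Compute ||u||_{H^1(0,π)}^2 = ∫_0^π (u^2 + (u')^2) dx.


||u||_{H^1(0,π)}^2 = 61*π

u'(x) = -4*sin(x) - 9*cos(3*x).
Expand u² and (u')² and integrate term by term on (0, π), using: for integers n ≥ 1, ∫_0^π sin²(nx) dx = ∫_0^π cos²(nx) dx = π/2; for n ≠ n', ∫_0^π sin(nx)sin(n'x) dx = ∫_0^π cos(nx)cos(n'x) dx = 0; and by product-to-sum, ∫_0^π sin(nx)cos(n'x) dx = ½∫_0^π [sin((n+n')x) + sin((n−n')x)] dx, which is 0 when n+n' is even and 2n/(n²−n'²) when n+n' is odd (it need not vanish on (0, π)).
  u² squared terms: (-3)²·∫sin(3x)² dx = 9·π/2 = 9*π/2;  (4)²·∫cos(x)² dx = 16·π/2 = 8*π.
  u² cross terms: 2·(-3)·(4)·∫sin(3x)·cos(x) dx = -24·(0) = 0.
  So ∫_0^π u² dx = 9*π/2 + 8*π + 0 = 25*π/2.
  (u')² squared terms: (-9)²·∫cos(3x)² dx = 81·π/2 = 81*π/2;  (-4)²·∫sin(x)² dx = 16·π/2 = 8*π.
  (u')² cross terms: 2·(-9)·(-4)·∫cos(3x)·sin(x) dx = 72·(0) = 0.
  So ∫_0^π (u')² dx = 81*π/2 + 8*π + 0 = 97*π/2.
||u||_{H^1}^2 = (25*π/2) + (97*π/2) = 61*π.


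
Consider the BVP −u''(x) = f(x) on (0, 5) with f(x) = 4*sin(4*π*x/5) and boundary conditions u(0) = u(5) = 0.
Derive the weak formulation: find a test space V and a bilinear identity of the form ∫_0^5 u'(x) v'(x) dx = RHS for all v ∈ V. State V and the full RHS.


V = H^1_0(0, 5) (so v(0) = v(5) = 0); weak form: ∫_0^5 u'v' dx = ∫_0^5 (4*sin(4*π*x/5)) v dx for all v ∈ V.

Multiply both sides by a test function v and integrate from 0 to 5:
  ∫_0^5 −u''(x) v(x) dx = ∫_0^5 f(x) v(x) dx.
Integrate the LHS by parts once:
  ∫_0^5 −u'' v dx = −[u'(x) v(x)]_0^5 + ∫_0^5 u'(x) v'(x) dx.
Thus ∫_0^5 u'(x) v'(x) dx = ∫_0^5 f(x) v(x) dx + [u'(x) v(x)]_0^5.
Choose V so that boundary terms are either known or forced to vanish.
u is Dirichlet: u(0) = u(5) = 0. Let V = H^1_0(0, 5); then v(0) = v(5) = 0, and [u' v]_0^5 = 0.
Weak formulation: find u (satisfying any essential BC) such that ∫_0^5 u'(x) v'(x) dx = ∫_0^5 f v dx for all v ∈ V.
Substituting f(x) = 4*sin(4*π*x/5), the right-hand side is ∫_0^5 (4*sin(4*π*x/5)) v dx.


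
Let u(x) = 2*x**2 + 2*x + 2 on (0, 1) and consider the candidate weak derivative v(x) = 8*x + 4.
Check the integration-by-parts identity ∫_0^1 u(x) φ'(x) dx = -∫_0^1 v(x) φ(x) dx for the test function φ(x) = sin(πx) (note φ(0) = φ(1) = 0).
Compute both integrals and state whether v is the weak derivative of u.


LHS = -8/π, RHS = -16/π. No, v is not the weak derivative of u.

u(x) = 2*x**2 + 2*x + 2, classical derivative u'(x) = 4*x + 2.
φ(x) = sin(πx), so φ'(x) = π*cos(π*x).
Note φ(0) = φ(1) = 0, so the boundary term u·φ vanishes.
LHS = ∫_0^1 u(x) φ'(x) dx = ∫_0^1 (2*π*x^2*cos(π*x) + 2*π*x*cos(π*x) + 2*π*cos(π*x)) dx. Term by term:
  ∫_0^1 2*π*cos(π*x) dx = 0;  ∫_0^1 2*π*x*cos(π*x) dx = -4/π;  ∫_0^1 2*π*x^2*cos(π*x) dx = -4/π.
Sum: 0 − 4/π − 4/π = -8/π.
So LHS = -8/π.
∫_0^1 v(x) φ(x) dx = ∫_0^1 (8*x*sin(π*x) + 4*sin(π*x)) dx. Term by term:
  ∫_0^1 4*sin(π*x) dx = 8/π;  ∫_0^1 8*x*sin(π*x) dx = 8/π.
Sum: 8/π + 8/π = 16/π.
So RHS = -∫_0^1 v(x) φ(x) dx = -16/π.
LHS − RHS = 8/π ≠ 0, so the identity fails.
(For a valid weak derivative the identity must hold for EVERY test function, in particular this one. The failure shows v is NOT the weak derivative of u.)
Correct weak derivative would be u'(x) = 4*x + 2.
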